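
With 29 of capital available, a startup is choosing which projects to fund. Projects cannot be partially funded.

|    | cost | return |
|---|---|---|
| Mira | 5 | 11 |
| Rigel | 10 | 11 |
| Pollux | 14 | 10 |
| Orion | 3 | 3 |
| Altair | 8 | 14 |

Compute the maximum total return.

Treat it as a binary knapsack problem.
Take Mira, Rigel, Orion, and Altair: cost 5 + 10 + 3 + 8 = 26 ≤ 29, return 11 + 11 + 3 + 14 = 39.
No other feasible combination does better.

39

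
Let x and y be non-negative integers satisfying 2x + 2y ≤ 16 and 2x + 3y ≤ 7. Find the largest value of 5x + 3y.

Relaxing integrality, the LP optimum is 17.50 at (x,y) = (3.5, 0), which is not an integer point.
(x,y)=(3,0): 2·3+2·0=6≤16, 2·3+3·0=6≤7, objective 15.
(x,y)=(2,1): 2·2+2·1=6≤16, 2·2+3·1=7≤7, objective 13.
(x,y)=(2,0): 2·2+2·0=4≤16, 2·2+3·0=4≤7, objective 10.
No feasible integer point exceeds 15.

15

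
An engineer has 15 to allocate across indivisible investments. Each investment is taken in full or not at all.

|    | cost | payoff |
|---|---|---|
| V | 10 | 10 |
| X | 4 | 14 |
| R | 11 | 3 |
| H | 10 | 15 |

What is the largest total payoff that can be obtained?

V + X: cost 10 + 4 = 14 ≤ 15, payoff 10 + 14 = 24.
X + H: cost 4 + 10 = 14 ≤ 15, payoff 14 + 15 = 29.
Best is X and H with total payoff 29.

29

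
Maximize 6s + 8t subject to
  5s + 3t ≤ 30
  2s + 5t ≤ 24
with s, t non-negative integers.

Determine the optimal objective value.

Relaxing integrality, the LP optimum is 49.89 at (s,t) = (4.11, 3.16), which is not an integer point.
(s,t)=(4,3): 5·4+3·3=29≤30, 2·4+5·3=23≤24, objective 48.
(s,t)=(3,3): 5·3+3·3=24≤30, 2·3+5·3=21≤24, objective 42.
(s,t)=(4,2): 5·4+3·2=26≤30, 2·4+5·2=18≤24, objective 40.
No feasible integer point exceeds 48.

48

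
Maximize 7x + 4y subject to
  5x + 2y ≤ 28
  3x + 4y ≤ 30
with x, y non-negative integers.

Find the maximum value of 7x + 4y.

(x,y)=(4,4): 5·4+2·4=28≤28, 3·4+4·4=28≤30, objective 44.
(x,y)=(3,5): 5·3+2·5=25≤28, 3·3+4·5=29≤30, objective 41.
(x,y)=(4,3): 5·4+2·3=26≤28, 3·4+4·3=24≤30, objective 40.
No feasible integer point exceeds 44.

44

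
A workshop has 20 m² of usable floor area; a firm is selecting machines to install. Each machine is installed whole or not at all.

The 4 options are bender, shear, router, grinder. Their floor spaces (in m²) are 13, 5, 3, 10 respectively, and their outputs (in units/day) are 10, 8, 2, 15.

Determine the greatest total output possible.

25

Allowing fractional choices, the relaxed optimum would be about 26.8, but machines are indivisible.
shear + router + grinder: floor space 5 + 3 + 10 = 18 ≤ 20, output 8 + 2 + 15 = 25.
shear + grinder: floor space 5 + 10 = 15 ≤ 20, output 8 + 15 = 23.
Best is shear, router, and grinder with total output 25.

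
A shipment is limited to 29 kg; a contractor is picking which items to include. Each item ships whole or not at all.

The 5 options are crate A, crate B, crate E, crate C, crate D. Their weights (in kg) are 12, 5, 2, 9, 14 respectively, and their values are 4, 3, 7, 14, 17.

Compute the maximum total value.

38

Take crate E, crate C, and crate D: weight 2 + 9 + 14 = 25 ≤ 29, value 7 + 14 + 17 = 38.
No other feasible combination does better.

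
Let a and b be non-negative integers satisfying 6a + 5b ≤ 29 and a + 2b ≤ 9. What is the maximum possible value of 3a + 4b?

19

(a,b)=(1,4): 6·1+5·4=26≤29, 1·1+2·4=9≤9, objective 19.
(a,b)=(2,3): 6·2+5·3=27≤29, 1·2+2·3=8≤9, objective 18.
(a,b)=(0,4): 6·0+5·4=20≤29, 1·0+2·4=8≤9, objective 16.
Maximum is 19 at (a,b)=(1,4).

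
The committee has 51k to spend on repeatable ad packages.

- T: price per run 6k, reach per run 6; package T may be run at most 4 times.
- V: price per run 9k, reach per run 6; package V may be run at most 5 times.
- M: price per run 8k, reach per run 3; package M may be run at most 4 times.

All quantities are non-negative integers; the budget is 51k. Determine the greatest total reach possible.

This is a bounded integer knapsack.
4×T, 2×V, and 1×M: price 50 ≤ 51, reach 4·6 + 2·6 + 1·3 = 39.
4×T and 3×V: price 51 ≤ 51, reach 4·6 + 3·6 = 42.
Best is 42.

42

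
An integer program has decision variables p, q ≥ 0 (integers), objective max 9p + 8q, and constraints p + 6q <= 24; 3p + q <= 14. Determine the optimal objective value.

Relaxing integrality, the LP optimum is 59.06 at (p,q) = (3.53, 3.41), which is not an integer point.
(p,q)=(4,2): 1·4+6·2=16≤24, 3·4+1·2=14≤14, objective 52.
(p,q)=(3,3): 1·3+6·3=21≤24, 3·3+1·3=12≤14, objective 51.
(p,q)=(4,1): 1·4+6·1=10≤24, 3·4+1·1=13≤14, objective 44.
Maximum is 52 at (p,q)=(4,2).

52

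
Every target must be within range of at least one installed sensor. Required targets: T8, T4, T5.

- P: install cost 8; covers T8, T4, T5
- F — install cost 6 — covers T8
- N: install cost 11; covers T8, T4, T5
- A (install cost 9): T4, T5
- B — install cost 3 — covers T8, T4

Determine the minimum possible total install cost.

8

This is an integer covering problem.
The greedy cost-per-new-target heuristic would pick B and P for 11, but a cheaper cover exists.
P alone covers T8, T4, T5 — every target.
Total install cost: 8.
No cover costs less than 8.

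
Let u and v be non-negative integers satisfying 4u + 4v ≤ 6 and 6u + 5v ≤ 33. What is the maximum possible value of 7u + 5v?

7

Relaxing integrality, the LP optimum is 10.50 at (u,v) = (1.5, 0), which is not an integer point.
(u,v)=(1,0): 4·1+4·0=4≤6, 6·1+5·0=6≤33, objective 7.
(u,v)=(0,1): 4·0+4·1=4≤6, 6·0+5·1=5≤33, objective 5.
(u,v)=(0,0): 4·0+4·0=0≤6, 6·0+5·0=0≤33, objective 0.
The best lattice point is (1,0), giving 7.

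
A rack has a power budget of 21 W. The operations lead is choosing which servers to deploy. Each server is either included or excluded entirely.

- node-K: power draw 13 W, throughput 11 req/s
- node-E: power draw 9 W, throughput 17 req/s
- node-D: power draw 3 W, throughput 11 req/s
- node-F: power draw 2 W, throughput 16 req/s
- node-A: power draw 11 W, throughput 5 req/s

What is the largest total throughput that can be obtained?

44

Allowing fractional choices, the relaxed optimum would be about 49.9, but servers are indivisible.
node-E + node-D + node-F: power draw 9 + 3 + 2 = 14 ≤ 21, throughput 17 + 11 + 16 = 44.
node-K + node-D + node-F: power draw 13 + 3 + 2 = 18 ≤ 21, throughput 11 + 11 + 16 = 38.
Best is node-E, node-D, and node-F with total throughput 44.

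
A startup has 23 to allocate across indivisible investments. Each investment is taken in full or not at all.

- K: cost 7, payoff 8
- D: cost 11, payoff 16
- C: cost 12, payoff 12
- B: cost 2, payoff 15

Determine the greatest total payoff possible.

Take K, D, and B: cost 7 + 11 + 2 = 20 ≤ 23, payoff 8 + 16 + 15 = 39.
No other feasible combination does better.

39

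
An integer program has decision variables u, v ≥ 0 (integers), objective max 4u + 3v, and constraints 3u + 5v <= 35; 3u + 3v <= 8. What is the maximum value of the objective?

8

The continuous relaxation peaks at (2.67, 0) with value 10.67; rounding to a feasible lattice point costs some objective.
(u,v)=(2,0): 3·2+5·0=6≤35, 3·2+3·0=6≤8, objective 8.
(u,v)=(1,1): 3·1+5·1=8≤35, 3·1+3·1=6≤8, objective 7.
Maximum is 8 at (u,v)=(2,0).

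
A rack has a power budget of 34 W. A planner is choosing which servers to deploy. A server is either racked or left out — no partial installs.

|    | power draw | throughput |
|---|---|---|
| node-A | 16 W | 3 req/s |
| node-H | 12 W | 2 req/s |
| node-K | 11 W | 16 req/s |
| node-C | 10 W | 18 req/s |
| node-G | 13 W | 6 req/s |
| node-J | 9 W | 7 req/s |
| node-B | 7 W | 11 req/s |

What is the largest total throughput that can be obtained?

This is a 0-1 knapsack instance.
Allowing fractional choices, the relaxed optimum would be about 49.7, but servers are indivisible.
node-K + node-C + node-G: power draw 11 + 10 + 13 = 34 ≤ 34, throughput 16 + 18 + 6 = 40.
node-K + node-C + node-J: power draw 11 + 10 + 9 = 30 ≤ 34, throughput 16 + 18 + 7 = 41.
node-K + node-C + node-B: power draw 11 + 10 + 7 = 28 ≤ 34, throughput 16 + 18 + 11 = 45.
Best is node-K, node-C, and node-B with total throughput 45.

45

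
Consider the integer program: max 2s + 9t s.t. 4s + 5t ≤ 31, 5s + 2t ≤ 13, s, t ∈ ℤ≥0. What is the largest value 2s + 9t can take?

The continuous relaxation peaks at (0, 6.2) with value 55.80; rounding to a feasible lattice point costs some objective.
(s,t)=(0,6): 4·0+5·6=30≤31, 5·0+2·6=12≤13, objective 54.
(s,t)=(0,5): 4·0+5·5=25≤31, 5·0+2·5=10≤13, objective 45.
Maximum is 54 at (s,t)=(0,6).

54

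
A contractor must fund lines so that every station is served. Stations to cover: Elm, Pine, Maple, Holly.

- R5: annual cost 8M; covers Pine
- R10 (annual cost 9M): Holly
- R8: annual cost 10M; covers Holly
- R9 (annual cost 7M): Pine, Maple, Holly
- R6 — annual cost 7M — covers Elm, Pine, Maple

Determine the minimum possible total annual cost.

14

Choose R9 and R6: together they cover Elm, Pine, Maple, Holly — every station.
Total annual cost: 7 + 7 = 14.
No cover costs less than 14.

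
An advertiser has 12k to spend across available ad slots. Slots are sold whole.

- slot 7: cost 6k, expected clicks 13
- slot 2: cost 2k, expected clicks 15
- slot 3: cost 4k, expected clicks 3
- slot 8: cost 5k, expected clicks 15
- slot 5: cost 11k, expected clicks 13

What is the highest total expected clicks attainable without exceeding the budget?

33

slot 2 + slot 8: cost 2 + 5 = 7 ≤ 12, expected clicks 15 + 15 = 30.
slot 2 + slot 3 + slot 8: cost 2 + 4 + 5 = 11 ≤ 12, expected clicks 15 + 3 + 15 = 33.
slot 7 + slot 2 + slot 3: cost 6 + 2 + 4 = 12 ≤ 12, expected clicks 13 + 15 + 3 = 31.
Best is slot 2, slot 3, and slot 8 with total expected clicks 33.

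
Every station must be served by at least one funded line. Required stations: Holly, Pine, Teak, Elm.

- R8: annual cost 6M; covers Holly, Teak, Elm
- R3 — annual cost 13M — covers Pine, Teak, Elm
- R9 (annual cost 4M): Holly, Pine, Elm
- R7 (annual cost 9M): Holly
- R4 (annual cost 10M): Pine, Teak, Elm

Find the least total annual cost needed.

This is an integer covering problem.
Choose R8 and R9: together they cover Holly, Pine, Teak, Elm — every station.
Total annual cost: 6 + 4 = 10.
No cover costs less than 10.

10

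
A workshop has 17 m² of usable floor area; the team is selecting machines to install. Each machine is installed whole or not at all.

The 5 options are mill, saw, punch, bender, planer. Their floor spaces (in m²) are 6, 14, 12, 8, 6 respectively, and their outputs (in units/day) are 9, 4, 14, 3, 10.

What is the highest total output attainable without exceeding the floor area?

Treat it as a binary knapsack problem.
Allowing fractional choices, the relaxed optimum would be about 24.8, but machines are indivisible.
mill + planer: floor space 6 + 6 = 12 ≤ 17, output 9 + 10 = 19.
punch: floor space 12 ≤ 17, output 14.
Best is mill and planer with total output 19.

19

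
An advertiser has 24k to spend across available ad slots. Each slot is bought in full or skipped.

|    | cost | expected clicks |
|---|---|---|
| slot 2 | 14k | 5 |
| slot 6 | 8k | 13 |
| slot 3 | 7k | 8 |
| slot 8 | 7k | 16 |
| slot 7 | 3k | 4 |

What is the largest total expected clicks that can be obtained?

37

This is a 0-1 knapsack instance.
Take slot 6, slot 3, and slot 8: cost 8 + 7 + 7 = 22 ≤ 24, expected clicks 13 + 8 + 16 = 37.
No other feasible combination does better.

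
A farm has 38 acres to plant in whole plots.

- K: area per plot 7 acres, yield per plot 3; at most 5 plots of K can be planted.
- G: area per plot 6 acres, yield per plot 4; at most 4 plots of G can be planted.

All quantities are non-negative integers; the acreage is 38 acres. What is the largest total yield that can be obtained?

G has the best ratio (4/6); taking only G gives at most 4×4 = 16 (stopped by the supply cap of 4).
Mixing does better — 2×K and 4×G: area 38 ≤ 38, yield 2·3 + 4·4 = 22.

22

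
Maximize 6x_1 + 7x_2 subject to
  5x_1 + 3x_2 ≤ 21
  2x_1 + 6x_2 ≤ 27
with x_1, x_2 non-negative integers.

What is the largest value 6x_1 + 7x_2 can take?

Relaxing integrality, the LP optimum is 38.38 at (x_1,x_2) = (1.88, 3.88), which is not an integer point.
(x_1,x_2)=(1,4): 5·1+3·4=17≤21, 2·1+6·4=26≤27, objective 34.
(x_1,x_2)=(2,3): 5·2+3·3=19≤21, 2·2+6·3=22≤27, objective 33.
(x_1,x_2)=(0,4): 5·0+3·4=12≤21, 2·0+6·4=24≤27, objective 28.
No feasible integer point exceeds 34.

34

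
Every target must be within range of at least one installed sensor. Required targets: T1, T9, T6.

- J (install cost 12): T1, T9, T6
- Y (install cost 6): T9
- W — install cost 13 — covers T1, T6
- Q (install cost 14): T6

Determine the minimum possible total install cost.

12

This is a weighted set-cover instance.
J alone covers T1, T9, T6 — every target.
Total install cost: 12.
No cover costs less than 12.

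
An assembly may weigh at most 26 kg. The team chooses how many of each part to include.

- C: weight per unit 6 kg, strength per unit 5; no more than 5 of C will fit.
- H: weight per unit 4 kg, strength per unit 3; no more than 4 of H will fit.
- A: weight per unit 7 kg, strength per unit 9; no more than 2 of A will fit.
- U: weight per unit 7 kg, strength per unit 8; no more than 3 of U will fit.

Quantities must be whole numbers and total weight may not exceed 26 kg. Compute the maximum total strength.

29

1×H, 1×A, and 2×U: weight 25 ≤ 26, strength 1·3 + 1·9 + 2·8 = 28.
1×H, 2×A, and 1×U: weight 25 ≤ 26, strength 1·3 + 2·9 + 1·8 = 29.
Best is 29.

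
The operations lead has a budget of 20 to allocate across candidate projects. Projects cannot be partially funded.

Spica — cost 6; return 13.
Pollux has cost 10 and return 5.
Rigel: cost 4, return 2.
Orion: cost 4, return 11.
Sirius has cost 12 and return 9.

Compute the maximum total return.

29

Take Spica, Pollux, and Orion: cost 6 + 10 + 4 = 20 ≤ 20, return 13 + 5 + 11 = 29.
No other feasible combination does better.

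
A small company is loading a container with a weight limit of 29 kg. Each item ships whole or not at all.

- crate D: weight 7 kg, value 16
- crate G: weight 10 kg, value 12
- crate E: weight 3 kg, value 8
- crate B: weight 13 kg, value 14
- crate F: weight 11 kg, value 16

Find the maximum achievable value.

crate D + crate E + crate F: weight 7 + 3 + 11 = 21 ≤ 29, value 16 + 8 + 16 = 40.
crate D + crate G + crate F: weight 7 + 10 + 11 = 28 ≤ 29, value 16 + 12 + 16 = 44.
crate D + crate E + crate B: weight 7 + 3 + 13 = 23 ≤ 29, value 16 + 8 + 14 = 38.
Best is crate D, crate G, and crate F with total value 44.

44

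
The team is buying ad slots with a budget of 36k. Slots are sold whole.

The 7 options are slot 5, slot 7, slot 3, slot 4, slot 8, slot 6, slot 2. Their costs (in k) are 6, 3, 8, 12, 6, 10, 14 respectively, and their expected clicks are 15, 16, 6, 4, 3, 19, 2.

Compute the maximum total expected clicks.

59

Treat it as a binary knapsack problem.
slot 5 + slot 7 + slot 4 + slot 6: cost 6 + 3 + 12 + 10 = 31 ≤ 36, expected clicks 15 + 16 + 4 + 19 = 54.
slot 5 + slot 7 + slot 3 + slot 6: cost 6 + 3 + 8 + 10 = 27 ≤ 36, expected clicks 15 + 16 + 6 + 19 = 56.
slot 5 + slot 7 + slot 3 + slot 8 + slot 6: cost 6 + 3 + 8 + 6 + 10 = 33 ≤ 36, expected clicks 15 + 16 + 6 + 3 + 19 = 59.
Best is slot 5, slot 7, slot 3, slot 8, and slot 6 with total expected clicks 59.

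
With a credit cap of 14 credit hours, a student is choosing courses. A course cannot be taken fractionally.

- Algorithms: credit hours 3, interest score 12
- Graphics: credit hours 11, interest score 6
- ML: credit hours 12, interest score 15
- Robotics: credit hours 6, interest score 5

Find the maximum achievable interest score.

This is a 0-1 knapsack instance.
Take Algorithms and Graphics: credit hours 3 + 11 = 14 ≤ 14, interest score 12 + 6 = 18.
No other feasible combination does better.

18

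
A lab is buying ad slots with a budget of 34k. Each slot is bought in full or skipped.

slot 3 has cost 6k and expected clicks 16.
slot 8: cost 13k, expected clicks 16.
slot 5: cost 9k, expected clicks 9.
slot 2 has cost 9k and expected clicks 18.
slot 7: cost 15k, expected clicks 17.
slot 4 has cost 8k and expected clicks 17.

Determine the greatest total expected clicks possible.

60

This is a 0-1 knapsack instance.
Allowing fractional choices, the relaxed optimum would be about 64.5, but ad slots are indivisible.
slot 2 + slot 7 + slot 4: cost 9 + 15 + 8 = 32 ≤ 34, expected clicks 18 + 17 + 17 = 52.
slot 3 + slot 5 + slot 2 + slot 4: cost 6 + 9 + 9 + 8 = 32 ≤ 34, expected clicks 16 + 9 + 18 + 17 = 60.
Best is slot 3, slot 5, slot 2, and slot 4 with total expected clicks 60.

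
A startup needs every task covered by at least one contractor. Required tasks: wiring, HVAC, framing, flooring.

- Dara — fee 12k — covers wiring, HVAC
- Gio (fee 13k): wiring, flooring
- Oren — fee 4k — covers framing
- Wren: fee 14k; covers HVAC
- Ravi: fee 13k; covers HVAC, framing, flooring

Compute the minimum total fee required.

Choose Dara and Ravi: together they cover wiring, HVAC, framing, flooring — every task.
Total fee: 12 + 13 = 25.

25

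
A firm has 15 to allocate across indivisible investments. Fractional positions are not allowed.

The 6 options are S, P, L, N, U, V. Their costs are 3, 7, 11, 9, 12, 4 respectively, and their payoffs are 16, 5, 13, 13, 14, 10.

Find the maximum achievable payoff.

31

S + U: cost 3 + 12 = 15 ≤ 15, payoff 16 + 14 = 30.
S + P + V: cost 3 + 7 + 4 = 14 ≤ 15, payoff 16 + 5 + 10 = 31.
S + N: cost 3 + 9 = 12 ≤ 15, payoff 16 + 13 = 29.
Best is S, P, and V with total payoff 31.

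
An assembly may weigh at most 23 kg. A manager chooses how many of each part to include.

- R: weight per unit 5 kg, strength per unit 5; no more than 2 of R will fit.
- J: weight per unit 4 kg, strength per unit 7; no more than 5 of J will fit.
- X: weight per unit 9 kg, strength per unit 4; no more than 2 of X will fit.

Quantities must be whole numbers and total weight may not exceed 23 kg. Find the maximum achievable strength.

35

This is a bounded integer knapsack.
J has the best ratio (7/4); taking only J gives at most 5×7 = 35 (stopped by the weight limit).
Optimal: 5×J: weight 20 ≤ 23, strength 5·7 = 35.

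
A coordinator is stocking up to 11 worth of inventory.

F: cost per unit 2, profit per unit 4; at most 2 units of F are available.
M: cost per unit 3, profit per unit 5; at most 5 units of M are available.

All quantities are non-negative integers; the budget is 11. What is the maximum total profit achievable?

Take 1×F and 3×M: cost 11 ≤ 11, profit 1·4 + 3·5 = 19.
No other integer combination yields more.

19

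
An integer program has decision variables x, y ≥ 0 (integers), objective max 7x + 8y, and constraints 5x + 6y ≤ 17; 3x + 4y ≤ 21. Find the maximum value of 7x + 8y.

(x,y)=(1,2): 5·1+6·2=17≤17, 3·1+4·2=11≤21, objective 23.
(x,y)=(2,1): 5·2+6·1=16≤17, 3·2+4·1=10≤21, objective 22.
Maximum is 23 at (x,y)=(1,2).

23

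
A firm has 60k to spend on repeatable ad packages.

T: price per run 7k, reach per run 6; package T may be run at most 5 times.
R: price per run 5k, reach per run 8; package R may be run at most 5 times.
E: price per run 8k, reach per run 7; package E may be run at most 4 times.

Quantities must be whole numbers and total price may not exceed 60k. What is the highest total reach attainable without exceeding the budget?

70

R has the best ratio (8/5); taking only R gives at most 5×8 = 40 (stopped by the supply cap of 5).
Mixing does better — 5×T and 5×R: price 60 ≤ 60, reach 5·6 + 5·8 = 70.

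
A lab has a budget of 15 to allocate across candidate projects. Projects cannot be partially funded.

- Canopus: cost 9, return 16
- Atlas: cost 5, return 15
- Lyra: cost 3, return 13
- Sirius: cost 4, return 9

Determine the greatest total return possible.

37

Take Atlas, Lyra, and Sirius: cost 5 + 3 + 4 = 12 ≤ 15, return 15 + 13 + 9 = 37.
No other feasible combination does better.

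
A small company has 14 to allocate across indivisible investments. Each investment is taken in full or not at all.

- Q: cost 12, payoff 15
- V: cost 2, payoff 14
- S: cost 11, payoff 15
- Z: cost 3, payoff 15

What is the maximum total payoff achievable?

30

This is a 0-1 knapsack instance.
Allowing fractional choices, the relaxed optimum would be about 41.3, but investments are indivisible.
S + Z: cost 11 + 3 = 14 ≤ 14, payoff 15 + 15 = 30.
V + S: cost 2 + 11 = 13 ≤ 14, payoff 14 + 15 = 29.
V + Z: cost 2 + 3 = 5 ≤ 14, payoff 14 + 15 = 29.
Best is S and Z with total payoff 30.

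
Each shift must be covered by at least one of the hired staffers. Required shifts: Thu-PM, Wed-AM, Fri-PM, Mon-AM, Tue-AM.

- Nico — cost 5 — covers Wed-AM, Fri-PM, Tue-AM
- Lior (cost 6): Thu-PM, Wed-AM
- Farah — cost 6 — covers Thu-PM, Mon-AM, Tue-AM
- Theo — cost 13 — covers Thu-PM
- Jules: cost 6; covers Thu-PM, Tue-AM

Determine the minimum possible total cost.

11

Choose Nico and Farah: together they cover Thu-PM, Wed-AM, Fri-PM, Mon-AM, Tue-AM — every shift.
Total cost: 5 + 6 = 11.
No cover costs less than 11.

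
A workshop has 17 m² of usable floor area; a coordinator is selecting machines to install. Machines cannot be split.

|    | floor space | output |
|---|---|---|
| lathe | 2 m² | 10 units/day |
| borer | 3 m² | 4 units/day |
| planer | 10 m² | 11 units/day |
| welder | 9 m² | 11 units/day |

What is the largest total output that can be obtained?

25

lathe + welder: floor space 2 + 9 = 11 ≤ 17, output 10 + 11 = 21.
lathe + borer + welder: floor space 2 + 3 + 9 = 14 ≤ 17, output 10 + 4 + 11 = 25.
lathe + borer + planer: floor space 2 + 3 + 10 = 15 ≤ 17, output 10 + 4 + 11 = 25.
The maximum output is 25; one optimal choice is lathe, borer, and welder.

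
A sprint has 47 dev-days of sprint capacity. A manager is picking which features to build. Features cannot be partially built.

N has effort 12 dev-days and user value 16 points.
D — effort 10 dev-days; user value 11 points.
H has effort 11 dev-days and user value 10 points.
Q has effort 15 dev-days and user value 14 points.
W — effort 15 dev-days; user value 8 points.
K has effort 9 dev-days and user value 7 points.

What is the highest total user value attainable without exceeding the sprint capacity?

This is an integer program with binary decision variables.
Allowing fractional choices, the relaxed optimum would be about 50.1, but features are indivisible.
N + D + Q + K: effort 12 + 10 + 15 + 9 = 46 ≤ 47, user value 16 + 11 + 14 + 7 = 48.
N + H + Q + K: effort 12 + 11 + 15 + 9 = 47 ≤ 47, user value 16 + 10 + 14 + 7 = 47.
Best is N, D, Q, and K with total user value 48.

48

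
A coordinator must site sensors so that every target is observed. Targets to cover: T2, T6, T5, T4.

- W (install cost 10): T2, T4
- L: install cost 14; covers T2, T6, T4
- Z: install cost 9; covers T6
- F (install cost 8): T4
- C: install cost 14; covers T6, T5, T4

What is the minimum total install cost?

This is an integer covering problem.
Choose W and C: together they cover T2, T6, T5, T4 — every target.
Total install cost: 10 + 14 = 24.

24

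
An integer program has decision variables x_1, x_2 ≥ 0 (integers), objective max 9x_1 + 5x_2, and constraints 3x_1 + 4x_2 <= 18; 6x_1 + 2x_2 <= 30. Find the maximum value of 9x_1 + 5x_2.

45

(x_1,x_2)=(5,0) is feasible, giving 45.
(x_1,x_2)=(4,1) is feasible, giving 41.
(x_1,x_2)=(3,2) is feasible, giving 37.
No feasible integer point exceeds 45.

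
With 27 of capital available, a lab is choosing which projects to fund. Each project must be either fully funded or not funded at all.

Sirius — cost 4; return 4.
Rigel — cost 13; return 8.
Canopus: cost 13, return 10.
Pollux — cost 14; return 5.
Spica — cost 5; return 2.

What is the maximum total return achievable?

Treat it as a binary knapsack problem.
Allowing fractional choices, the relaxed optimum would be about 20.2, but projects are indivisible.
Rigel + Canopus: cost 13 + 13 = 26 ≤ 27, return 8 + 10 = 18.
Sirius + Canopus + Spica: cost 4 + 13 + 5 = 22 ≤ 27, return 4 + 10 + 2 = 16.
Best is Rigel and Canopus with total return 18.

18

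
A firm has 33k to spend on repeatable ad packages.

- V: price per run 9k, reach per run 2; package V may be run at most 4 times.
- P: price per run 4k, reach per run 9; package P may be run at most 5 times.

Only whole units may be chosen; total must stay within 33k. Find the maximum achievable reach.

47

P has the best ratio (9/4); taking only P gives at most 5×9 = 45 (stopped by the supply cap of 5).
Mixing does better — 1×V and 5×P: price 29 ≤ 33, reach 1·2 + 5·9 = 47.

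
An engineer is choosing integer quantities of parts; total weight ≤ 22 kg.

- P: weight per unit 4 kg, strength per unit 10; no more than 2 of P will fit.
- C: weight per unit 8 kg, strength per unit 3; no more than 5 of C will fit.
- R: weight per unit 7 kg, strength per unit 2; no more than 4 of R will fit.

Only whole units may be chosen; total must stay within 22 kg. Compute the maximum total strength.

P has the best ratio (10/4); taking only P gives at most 2×10 = 20 (stopped by the supply cap of 2).
Mixing does better — 2×P and 2×R: weight 22 ≤ 22, strength 2·10 + 2·2 = 24.

24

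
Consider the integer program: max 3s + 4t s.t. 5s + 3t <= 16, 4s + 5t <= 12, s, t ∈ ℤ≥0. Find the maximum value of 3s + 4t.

9

Relaxing integrality, the LP optimum is 9.60 at (s,t) = (0, 2.4), which is not an integer point.
(s,t)=(3,0): 5·3+3·0=15≤16, 4·3+5·0=12≤12, objective 9.
(s,t)=(0,2): 5·0+3·2=6≤16, 4·0+5·2=10≤12, objective 8.
(s,t)=(1,1): 5·1+3·1=8≤16, 4·1+5·1=9≤12, objective 7.
Maximum is 9 at (s,t)=(3,0).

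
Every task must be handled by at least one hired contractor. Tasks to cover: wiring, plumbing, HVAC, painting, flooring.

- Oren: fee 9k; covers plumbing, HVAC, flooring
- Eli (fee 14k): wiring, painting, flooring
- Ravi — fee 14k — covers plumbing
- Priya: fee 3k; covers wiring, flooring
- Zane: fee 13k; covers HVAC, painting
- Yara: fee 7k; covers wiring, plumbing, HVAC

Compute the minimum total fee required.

21

This is an integer covering problem.
The greedy cost-per-new-task heuristic would pick Priya, Yara, and Zane for 23, but a cheaper cover exists.
Choose Eli and Yara: together they cover wiring, plumbing, HVAC, painting, flooring — every task.
Total fee: 14 + 7 = 21.
No cover costs less than 21.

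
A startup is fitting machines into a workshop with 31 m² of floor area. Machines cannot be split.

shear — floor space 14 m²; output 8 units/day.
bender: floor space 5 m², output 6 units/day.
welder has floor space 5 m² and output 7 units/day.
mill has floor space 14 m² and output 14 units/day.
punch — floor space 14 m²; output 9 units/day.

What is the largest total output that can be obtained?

27

Allowing fractional choices, the relaxed optimum would be about 31.5, but machines are indivisible.
bender + welder + mill: floor space 5 + 5 + 14 = 24 ≤ 31, output 6 + 7 + 14 = 27.
mill + punch: floor space 14 + 14 = 28 ≤ 31, output 14 + 9 = 23.
Best is bender, welder, and mill with total output 27.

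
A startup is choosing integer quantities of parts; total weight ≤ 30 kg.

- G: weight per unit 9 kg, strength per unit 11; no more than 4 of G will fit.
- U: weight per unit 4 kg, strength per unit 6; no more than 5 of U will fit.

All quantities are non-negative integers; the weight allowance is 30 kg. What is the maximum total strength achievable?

2×G and 3×U: weight 30 ≤ 30, strength 2·11 + 3·6 = 40.
1×G and 5×U: weight 29 ≤ 30, strength 1·11 + 5·6 = 41.
Best is 41.

41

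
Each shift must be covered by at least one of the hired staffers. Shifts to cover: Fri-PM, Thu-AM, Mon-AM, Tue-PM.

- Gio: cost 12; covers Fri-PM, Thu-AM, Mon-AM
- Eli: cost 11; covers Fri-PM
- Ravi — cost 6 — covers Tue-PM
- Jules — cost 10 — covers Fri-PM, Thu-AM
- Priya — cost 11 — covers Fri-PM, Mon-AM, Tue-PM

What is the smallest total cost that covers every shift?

Choose Gio and Ravi: together they cover Fri-PM, Thu-AM, Mon-AM, Tue-PM — every shift.
Total cost: 12 + 6 = 18.

18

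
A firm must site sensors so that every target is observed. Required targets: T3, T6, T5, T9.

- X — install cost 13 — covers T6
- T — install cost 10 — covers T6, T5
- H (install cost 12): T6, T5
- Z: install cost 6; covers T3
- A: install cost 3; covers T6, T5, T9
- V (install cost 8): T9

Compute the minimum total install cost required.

9

Choose Z and A: together they cover T3, T6, T5, T9 — every target.
Total install cost: 6 + 3 = 9.
No cover costs less than 9.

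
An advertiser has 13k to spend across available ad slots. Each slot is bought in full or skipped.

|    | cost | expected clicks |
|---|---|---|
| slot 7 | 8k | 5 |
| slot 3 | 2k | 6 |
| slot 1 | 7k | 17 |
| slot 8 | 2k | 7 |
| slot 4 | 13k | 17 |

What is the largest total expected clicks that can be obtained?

Allowing fractional choices, the relaxed optimum would be about 32.6, but ad slots are indivisible.
slot 3 + slot 1: cost 2 + 7 = 9 ≤ 13, expected clicks 6 + 17 = 23.
slot 3 + slot 1 + slot 8: cost 2 + 7 + 2 = 11 ≤ 13, expected clicks 6 + 17 + 7 = 30.
slot 1 + slot 8: cost 7 + 2 = 9 ≤ 13, expected clicks 17 + 7 = 24.
Best is slot 3, slot 1, and slot 8 with total expected clicks 30.

30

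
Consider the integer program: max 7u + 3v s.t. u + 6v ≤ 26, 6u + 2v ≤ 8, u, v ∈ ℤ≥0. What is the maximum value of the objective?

(u,v)=(0,4): 1·0+6·4=24≤26, 6·0+2·4=8≤8, objective 12.
(u,v)=(0,3): 1·0+6·3=18≤26, 6·0+2·3=6≤8, objective 9.
Maximum is 12 at (u,v)=(0,4).

12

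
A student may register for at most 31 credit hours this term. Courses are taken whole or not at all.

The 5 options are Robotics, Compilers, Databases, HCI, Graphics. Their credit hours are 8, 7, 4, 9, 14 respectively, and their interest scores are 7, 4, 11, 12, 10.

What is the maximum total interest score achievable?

34

Allowing fractional choices, the relaxed optimum would be about 37.1, but courses are indivisible.
Robotics + Compilers + Databases + HCI: credit hours 8 + 7 + 4 + 9 = 28 ≤ 31, interest score 7 + 4 + 11 + 12 = 34.
Databases + HCI + Graphics: credit hours 4 + 9 + 14 = 27 ≤ 31, interest score 11 + 12 + 10 = 33.
Robotics + Databases + HCI: credit hours 8 + 4 + 9 = 21 ≤ 31, interest score 7 + 11 + 12 = 30.
Best is Robotics, Compilers, Databases, and HCI with total interest score 34.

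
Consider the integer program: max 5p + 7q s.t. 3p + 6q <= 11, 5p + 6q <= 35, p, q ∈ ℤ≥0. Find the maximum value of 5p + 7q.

The continuous relaxation peaks at (3.67, 0) with value 18.33; rounding to a feasible lattice point costs some objective.
(p,q)=(3,0): 3·3+6·0=9≤11, 5·3+6·0=15≤35, objective 15.
(p,q)=(2,0): 3·2+6·0=6≤11, 5·2+6·0=10≤35, objective 10.
No feasible integer point exceeds 15.

15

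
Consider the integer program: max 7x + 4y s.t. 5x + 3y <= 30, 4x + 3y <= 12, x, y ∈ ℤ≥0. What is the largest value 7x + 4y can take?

(x,y)=(3,0): 5·3+3·0=15≤30, 4·3+3·0=12≤12, objective 21.
(x,y)=(2,1): 5·2+3·1=13≤30, 4·2+3·1=11≤12, objective 18.
(x,y)=(2,0): 5·2+3·0=10≤30, 4·2+3·0=8≤12, objective 14.
The best lattice point is (3,0), giving 21.

21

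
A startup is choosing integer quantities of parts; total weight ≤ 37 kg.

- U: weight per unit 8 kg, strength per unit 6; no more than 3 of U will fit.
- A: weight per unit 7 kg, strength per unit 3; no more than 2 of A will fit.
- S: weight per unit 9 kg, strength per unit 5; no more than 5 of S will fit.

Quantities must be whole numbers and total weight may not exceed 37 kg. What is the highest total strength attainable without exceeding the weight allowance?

This is a bounded integer knapsack.
U has the best ratio (6/8); taking only U gives at most 3×6 = 18 (stopped by the supply cap of 3).
Mixing does better — 3×U and 1×S: weight 33 ≤ 37, strength 3·6 + 1·5 = 23.

23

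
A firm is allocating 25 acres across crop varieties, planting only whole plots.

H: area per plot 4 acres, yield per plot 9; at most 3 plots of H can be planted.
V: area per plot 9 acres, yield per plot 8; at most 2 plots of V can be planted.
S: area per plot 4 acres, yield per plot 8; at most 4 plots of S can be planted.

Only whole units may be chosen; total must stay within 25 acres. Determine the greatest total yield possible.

51

2×H and 4×S: area 24 ≤ 25, yield 2·9 + 4·8 = 50.
3×H and 3×S: area 24 ≤ 25, yield 3·9 + 3·8 = 51.
Best is 51.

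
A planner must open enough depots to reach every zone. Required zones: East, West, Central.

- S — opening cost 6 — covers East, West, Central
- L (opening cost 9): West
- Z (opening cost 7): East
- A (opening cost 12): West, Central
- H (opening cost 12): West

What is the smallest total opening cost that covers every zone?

S alone covers East, West, Central — every zone.
Total opening cost: 6.
No cover costs less than 6.

6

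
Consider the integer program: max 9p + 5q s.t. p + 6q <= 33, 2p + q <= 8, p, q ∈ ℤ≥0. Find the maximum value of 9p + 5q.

38

(p,q)=(2,4): 1·2+6·4=26≤33, 2·2+1·4=8≤8, objective 38.
(p,q)=(1,5): 1·1+6·5=31≤33, 2·1+1·5=7≤8, objective 34.
(p,q)=(2,3): 1·2+6·3=20≤33, 2·2+1·3=7≤8, objective 33.
The best lattice point is (2,4), giving 38.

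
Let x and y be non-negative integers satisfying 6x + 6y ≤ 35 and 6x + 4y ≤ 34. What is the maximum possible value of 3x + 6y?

(x,y)=(0,5) is feasible, giving 30.
(x,y)=(1,4) is feasible, giving 27.
(x,y)=(0,4) is feasible, giving 24.
The best lattice point is (0,5), giving 30.

30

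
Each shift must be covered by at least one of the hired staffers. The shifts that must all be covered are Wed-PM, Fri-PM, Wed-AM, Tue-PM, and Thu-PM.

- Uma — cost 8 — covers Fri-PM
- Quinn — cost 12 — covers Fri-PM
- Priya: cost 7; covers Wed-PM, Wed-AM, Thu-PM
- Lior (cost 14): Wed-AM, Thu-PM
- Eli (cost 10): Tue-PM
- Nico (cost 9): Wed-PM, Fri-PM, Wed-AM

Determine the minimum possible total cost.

Choose Uma, Priya, and Eli: together they cover Wed-PM, Fri-PM, Wed-AM, Tue-PM, Thu-PM — every shift.
Total cost: 8 + 7 + 10 = 25.

25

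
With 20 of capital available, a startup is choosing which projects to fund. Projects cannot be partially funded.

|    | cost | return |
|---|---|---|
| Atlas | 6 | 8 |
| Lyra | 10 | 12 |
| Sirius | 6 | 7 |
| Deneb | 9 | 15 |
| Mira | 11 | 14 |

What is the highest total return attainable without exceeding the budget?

29

Lyra + Deneb: cost 10 + 9 = 19 ≤ 20, return 12 + 15 = 27.
Atlas + Deneb: cost 6 + 9 = 15 ≤ 20, return 8 + 15 = 23.
Deneb + Mira: cost 9 + 11 = 20 ≤ 20, return 15 + 14 = 29.
Best is Deneb and Mira with total return 29.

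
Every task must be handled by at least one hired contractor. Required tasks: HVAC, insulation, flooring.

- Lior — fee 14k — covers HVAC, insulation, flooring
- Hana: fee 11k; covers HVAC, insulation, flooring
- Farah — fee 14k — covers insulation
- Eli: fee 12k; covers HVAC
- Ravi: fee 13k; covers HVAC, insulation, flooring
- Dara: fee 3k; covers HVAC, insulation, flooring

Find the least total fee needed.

Dara alone covers HVAC, insulation, flooring — every task.
Total fee: 3.

3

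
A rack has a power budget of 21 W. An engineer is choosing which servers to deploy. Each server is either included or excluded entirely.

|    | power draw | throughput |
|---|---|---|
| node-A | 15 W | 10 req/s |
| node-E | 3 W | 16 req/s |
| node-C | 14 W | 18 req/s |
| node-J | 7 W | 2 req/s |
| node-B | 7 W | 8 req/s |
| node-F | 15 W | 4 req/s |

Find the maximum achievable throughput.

34

Allowing fractional choices, the relaxed optimum would be about 38.6, but servers are indivisible.
node-E + node-J + node-B: power draw 3 + 7 + 7 = 17 ≤ 21, throughput 16 + 2 + 8 = 26.
node-A + node-E: power draw 15 + 3 = 18 ≤ 21, throughput 10 + 16 = 26.
node-E + node-C: power draw 3 + 14 = 17 ≤ 21, throughput 16 + 18 = 34.
Best is node-E and node-C with total throughput 34.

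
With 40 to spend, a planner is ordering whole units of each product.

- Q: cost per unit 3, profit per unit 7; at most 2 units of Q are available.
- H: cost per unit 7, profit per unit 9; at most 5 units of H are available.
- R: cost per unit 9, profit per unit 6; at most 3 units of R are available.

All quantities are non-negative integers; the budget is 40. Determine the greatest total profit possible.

52

This is a bounded integer knapsack.
Take 1×Q and 5×H: cost 38 ≤ 40, profit 1·7 + 5·9 = 52.
No other integer combination yields more.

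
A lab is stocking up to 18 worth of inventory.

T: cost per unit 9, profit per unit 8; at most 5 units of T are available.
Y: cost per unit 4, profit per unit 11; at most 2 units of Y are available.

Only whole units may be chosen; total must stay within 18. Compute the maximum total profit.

30

1×T and 2×Y: cost 17 ≤ 18, profit 1·8 + 2·11 = 30.
2×Y: cost 8 ≤ 18, profit 2·11 = 22.
Best is 30.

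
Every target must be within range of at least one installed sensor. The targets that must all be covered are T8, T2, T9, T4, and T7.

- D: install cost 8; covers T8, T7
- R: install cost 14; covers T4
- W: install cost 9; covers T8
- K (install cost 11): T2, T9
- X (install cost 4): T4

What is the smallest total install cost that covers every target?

23

Choose D, K, and X: together they cover T8, T2, T9, T4, T7 — every target.
Total install cost: 8 + 11 + 4 = 23.
No cover costs less than 23.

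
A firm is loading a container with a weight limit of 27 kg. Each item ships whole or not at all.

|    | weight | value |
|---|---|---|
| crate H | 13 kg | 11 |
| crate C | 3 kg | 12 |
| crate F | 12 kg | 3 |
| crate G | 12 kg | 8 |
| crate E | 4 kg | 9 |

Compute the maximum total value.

32

Take crate H, crate C, and crate E: weight 13 + 3 + 4 = 20 ≤ 27, value 11 + 12 + 9 = 32.
No other feasible combination does better.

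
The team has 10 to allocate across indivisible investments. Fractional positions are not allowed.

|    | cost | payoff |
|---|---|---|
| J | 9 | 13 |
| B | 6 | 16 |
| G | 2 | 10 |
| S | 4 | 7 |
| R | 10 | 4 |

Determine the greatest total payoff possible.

Treat it as a binary knapsack problem.
B + S: cost 6 + 4 = 10 ≤ 10, payoff 16 + 7 = 23.
B + G: cost 6 + 2 = 8 ≤ 10, payoff 16 + 10 = 26.
Best is B and G with total payoff 26.

26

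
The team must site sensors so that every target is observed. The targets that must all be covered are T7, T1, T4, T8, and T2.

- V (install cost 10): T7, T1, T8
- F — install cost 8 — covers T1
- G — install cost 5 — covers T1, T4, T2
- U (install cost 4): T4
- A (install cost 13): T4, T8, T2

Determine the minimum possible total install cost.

Choose V and G: together they cover T7, T1, T4, T8, T2 — every target.
Total install cost: 10 + 5 = 15.
No cover costs less than 15.

15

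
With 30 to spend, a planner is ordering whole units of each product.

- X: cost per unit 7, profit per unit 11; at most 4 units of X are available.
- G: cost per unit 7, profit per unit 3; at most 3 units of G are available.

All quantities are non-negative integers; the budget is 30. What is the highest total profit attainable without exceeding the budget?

This is a bounded integer knapsack.
Take 4×X: cost 28 ≤ 30, profit 4·11 = 44.
X has the best ratio (11/7) and is taken to its limit of 4; remaining capacity is filled optimally with the others.

44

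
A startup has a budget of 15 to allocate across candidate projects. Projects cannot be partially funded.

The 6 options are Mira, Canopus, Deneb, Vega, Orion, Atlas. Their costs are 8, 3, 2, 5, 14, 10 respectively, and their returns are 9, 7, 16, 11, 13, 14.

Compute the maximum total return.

37

Allowing fractional choices, the relaxed optimum would be about 41.0, but projects are indivisible.
Canopus + Deneb + Atlas: cost 3 + 2 + 10 = 15 ≤ 15, return 7 + 16 + 14 = 37.
Mira + Deneb + Vega: cost 8 + 2 + 5 = 15 ≤ 15, return 9 + 16 + 11 = 36.
Best is Canopus, Deneb, and Atlas with total return 37.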